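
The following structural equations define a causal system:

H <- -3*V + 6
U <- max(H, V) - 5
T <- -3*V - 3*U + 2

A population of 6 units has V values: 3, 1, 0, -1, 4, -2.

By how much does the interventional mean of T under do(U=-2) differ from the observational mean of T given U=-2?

do(U=-2) breaks U's dependence on V. With U=-2 fixed, T across the units is -1, 5, 8, 11, -4, 14, mean 5.5.
Observing U=-2 restricts to units where U's equation naturally yields -2: V ∈ {3, 1}. In that subpopulation T = -1, 5, mean 2.
Difference = 5.5 − 2 = 3.5.

3.5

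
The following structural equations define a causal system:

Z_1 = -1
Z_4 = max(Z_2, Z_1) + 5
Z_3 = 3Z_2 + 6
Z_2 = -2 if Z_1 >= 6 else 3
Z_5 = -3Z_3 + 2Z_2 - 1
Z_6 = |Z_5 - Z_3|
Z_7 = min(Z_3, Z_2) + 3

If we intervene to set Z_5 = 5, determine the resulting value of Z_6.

The intervention breaks the incoming arrows to Z_5: Z_5 = -3Z_3 + 2Z_2 - 1 no longer applies, and Z_5 = 5.
Z_2 = -2 if Z_1 >= 6 else 3  [with Z_1=-1]  = 3
Z_3 = 3Z_2 + 6  [with Z_2=3]  = 15
Z_6 = |Z_5 - Z_3|  [with Z_5=5, Z_3=15]  = 10

10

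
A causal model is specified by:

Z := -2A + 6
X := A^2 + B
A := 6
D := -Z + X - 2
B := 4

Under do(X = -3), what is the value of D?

1

do(X=-3) replaces the equation X := A^2 + B with the constant X = -3.
Z = -2A + 6  [with A=6]  = -6
D = -Z + X - 2  [with Z=-6, X=-3]  = 1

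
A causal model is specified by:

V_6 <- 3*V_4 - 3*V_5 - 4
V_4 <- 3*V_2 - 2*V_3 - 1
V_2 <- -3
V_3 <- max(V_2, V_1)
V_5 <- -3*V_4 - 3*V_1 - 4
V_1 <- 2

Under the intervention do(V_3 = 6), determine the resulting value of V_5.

56

do(V_3=6) replaces the equation V_3 <- max(V_2, V_1) with the constant V_3 = 6.
V_4 = 3*V_2 - 2*V_3 - 1  [with V_2=-3, V_3=6]  = -22
V_5 = -3*V_4 - 3*V_1 - 4  [with V_4=-22, V_1=2]  = 56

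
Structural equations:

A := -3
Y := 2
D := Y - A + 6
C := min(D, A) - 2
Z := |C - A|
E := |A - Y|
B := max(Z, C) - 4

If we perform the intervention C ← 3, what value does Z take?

Intervening sets C = 3 and removes its equation (C := min(D, A) - 2).
Z = |C - A|  [with C=3, A=-3]  = 6

6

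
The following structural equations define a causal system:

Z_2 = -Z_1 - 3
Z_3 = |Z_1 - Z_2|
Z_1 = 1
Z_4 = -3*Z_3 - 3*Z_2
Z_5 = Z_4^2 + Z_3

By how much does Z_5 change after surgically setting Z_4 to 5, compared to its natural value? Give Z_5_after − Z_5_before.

Intervening sets Z_4 = 5 and removes its equation (Z_4 = -3*Z_3 - 3*Z_2).
Z_2 = -Z_1 - 3  [with Z_1=1]  = -4
Z_3 = |Z_1 - Z_2|  [with Z_1=1, Z_2=-4]  = 5
Z_5 = Z_4^2 + Z_3  [with Z_4=5, Z_3=5]  = 30
Without intervention: Z_2 = -Z_1 - 3  [with Z_1=1]  = -4; Z_3 = |Z_1 - Z_2|  [with Z_1=1, Z_2=-4]  = 5; Z_4 = -3*Z_3 - 3*Z_2  [with Z_3=5, Z_2=-4]  = -3; Z_5 = Z_4^2 + Z_3  [with Z_4=-3, Z_3=5]  = 14.
Change = 30 − 14 = 16.

16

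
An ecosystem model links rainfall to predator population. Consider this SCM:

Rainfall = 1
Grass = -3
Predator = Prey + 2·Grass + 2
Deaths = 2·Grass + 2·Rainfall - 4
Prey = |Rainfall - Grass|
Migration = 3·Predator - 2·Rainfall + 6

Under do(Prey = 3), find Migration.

1

The intervention breaks the incoming arrows to Prey: Prey = |Rainfall - Grass| no longer applies, and Prey = 3.
Predator = Prey + 2·Grass + 2  [with Prey=3, Grass=-3]  = -1
Migration = 3·Predator - 2·Rainfall + 6  [with Predator=-1, Rainfall=1]  = 1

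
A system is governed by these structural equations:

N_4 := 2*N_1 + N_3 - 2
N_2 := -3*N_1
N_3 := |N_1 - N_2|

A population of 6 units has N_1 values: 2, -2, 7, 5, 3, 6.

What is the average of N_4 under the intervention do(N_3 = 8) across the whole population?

13

The intervention sets N_3=8 in all 6 units regardless of N_1. Recomputing N_4 per unit gives 10, 2, 20, 16, 12, 18; average 13.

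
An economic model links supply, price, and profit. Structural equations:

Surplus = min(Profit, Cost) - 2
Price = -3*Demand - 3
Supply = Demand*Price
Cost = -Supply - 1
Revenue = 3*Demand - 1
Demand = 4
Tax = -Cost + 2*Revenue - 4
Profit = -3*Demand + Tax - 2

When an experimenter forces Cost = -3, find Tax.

21

Under do(Cost=-3), the mechanism Cost = -Supply - 1 is discarded; Cost is fixed at -3.
Revenue = 3*Demand - 1  [with Demand=4]  = 11
Tax = -Cost + 2*Revenue - 4  [with Cost=-3, Revenue=11]  = 21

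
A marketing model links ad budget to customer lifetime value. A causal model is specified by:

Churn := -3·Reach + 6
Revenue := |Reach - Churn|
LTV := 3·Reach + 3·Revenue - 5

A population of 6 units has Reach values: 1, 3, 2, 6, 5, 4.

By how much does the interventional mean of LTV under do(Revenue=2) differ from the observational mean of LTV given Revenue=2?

Under do(Revenue=2), Revenue's equation is replaced by Revenue=2 for every unit. Per-unit LTV: 4, 10, 7, 19, 16, 13. Mean = 11.5.
Observing Revenue=2 restricts to units where Revenue's equation naturally yields 2: Reach ∈ {1, 2}. In that subpopulation LTV = 4, 7, mean 5.5.
Difference = 11.5 − 5.5 = 6.

6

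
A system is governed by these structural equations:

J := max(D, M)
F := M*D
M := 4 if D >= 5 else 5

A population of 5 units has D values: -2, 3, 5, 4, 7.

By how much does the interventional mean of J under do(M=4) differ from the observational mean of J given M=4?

Under do(M=4), M's equation is replaced by M=4 for every unit. Per-unit J: 4, 4, 5, 4, 7. Mean = 4.8.
E[J|M=4] averages over only the 2 units with M=4 (D = 5, 7): J = 5, 7, mean 6.
Difference = 4.8 − 6 = -1.2.

-1.2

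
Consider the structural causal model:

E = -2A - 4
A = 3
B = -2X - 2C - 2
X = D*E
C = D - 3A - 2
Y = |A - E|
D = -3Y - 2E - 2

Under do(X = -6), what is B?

74

Intervening sets X = -6 and removes its equation (X = D*E).
E = -2A - 4  [with A=3]  = -10
Y = |A - E|  [with A=3, E=-10]  = 13
D = -3Y - 2E - 2  [with Y=13, E=-10]  = -21
C = D - 3A - 2  [with D=-21, A=3]  = -32
B = -2X - 2C - 2  [with X=-6, C=-32]  = 74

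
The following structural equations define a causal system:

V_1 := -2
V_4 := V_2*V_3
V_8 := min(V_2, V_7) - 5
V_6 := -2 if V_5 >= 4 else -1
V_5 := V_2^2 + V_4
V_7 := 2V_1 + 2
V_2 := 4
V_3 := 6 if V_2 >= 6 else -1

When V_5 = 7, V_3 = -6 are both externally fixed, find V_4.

-24

Under do(V_5 = 7, V_3 = -6), each intervened variable's structural equation is replaced by its fixed value.
V_4 = V_2*V_3  [with V_2=4, V_3=-6]  = -24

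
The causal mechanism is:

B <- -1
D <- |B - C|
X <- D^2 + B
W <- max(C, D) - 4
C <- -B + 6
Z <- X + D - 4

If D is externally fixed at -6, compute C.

Under do(D=-6), the mechanism D <- |B - C| is discarded; D is fixed at -6.
Since C is not a descendant of the intervened variable, it is unaffected.
C = -B + 6  [with B=-1]  = 7

7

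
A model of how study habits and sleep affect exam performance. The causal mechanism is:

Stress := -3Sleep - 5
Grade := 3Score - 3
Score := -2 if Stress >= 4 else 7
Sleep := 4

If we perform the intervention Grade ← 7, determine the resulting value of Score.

Under do(Grade=7), the mechanism Grade := 3Score - 3 is discarded; Grade is fixed at 7.
Since Score is not a descendant of the intervened variable, it is unaffected.
Stress = -3Sleep - 5  [with Sleep=4]  = -17
Score = -2 if Stress >= 4 else 7  [with Stress=-17]  = 7

7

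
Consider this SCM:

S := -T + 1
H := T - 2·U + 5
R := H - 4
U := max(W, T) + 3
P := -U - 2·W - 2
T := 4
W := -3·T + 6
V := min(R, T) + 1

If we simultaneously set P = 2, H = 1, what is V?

The joint intervention fixes P = 2, H = 1, removing each variable's own equation.
R = H - 4  [with H=1]  = -3
V = min(R, T) + 1  [with R=-3, T=4]  = -2

-2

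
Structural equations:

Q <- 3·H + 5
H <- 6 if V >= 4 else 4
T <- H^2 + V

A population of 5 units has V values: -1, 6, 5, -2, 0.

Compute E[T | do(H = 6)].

do(H=6) breaks H's dependence on V. With H=6 fixed, T across the units is 35, 42, 41, 34, 36, mean 37.6.

37.6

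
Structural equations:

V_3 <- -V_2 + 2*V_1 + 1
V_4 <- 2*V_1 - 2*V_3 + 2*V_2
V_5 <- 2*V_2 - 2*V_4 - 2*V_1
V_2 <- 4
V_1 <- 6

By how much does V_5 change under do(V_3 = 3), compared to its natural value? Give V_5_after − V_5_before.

do(V_3=3) replaces the equation V_3 <- -V_2 + 2*V_1 + 1 with the constant V_3 = 3.
V_4 = 2*V_1 - 2*V_3 + 2*V_2  [with V_1=6, V_3=3, V_2=4]  = 14
V_5 = 2*V_2 - 2*V_4 - 2*V_1  [with V_2=4, V_4=14, V_1=6]  = -32
Without intervention: V_3 = -V_2 + 2*V_1 + 1  [with V_2=4, V_1=6]  = 9; V_4 = 2*V_1 - 2*V_3 + 2*V_2  [with V_1=6, V_3=9, V_2=4]  = 2; V_5 = 2*V_2 - 2*V_4 - 2*V_1  [with V_2=4, V_4=2, V_1=6]  = -8.
Change = -32 − (-8) = -24.

-24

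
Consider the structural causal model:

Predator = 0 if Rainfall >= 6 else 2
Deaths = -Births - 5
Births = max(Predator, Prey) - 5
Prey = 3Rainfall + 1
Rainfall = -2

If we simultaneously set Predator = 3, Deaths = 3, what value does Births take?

-2

The joint intervention fixes Predator = 3, Deaths = 3, removing each variable's own equation.
Prey = 3Rainfall + 1  [with Rainfall=-2]  = -5
Births = max(Predator, Prey) - 5  [with Predator=3, Prey=-5]  = -2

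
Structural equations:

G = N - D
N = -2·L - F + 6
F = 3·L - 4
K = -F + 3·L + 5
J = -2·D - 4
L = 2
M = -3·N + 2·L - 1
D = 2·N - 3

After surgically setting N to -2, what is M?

The intervention breaks the incoming arrows to N: N = -2·L - F + 6 no longer applies, and N = -2.
M = -3·N + 2·L - 1  [with N=-2, L=2]  = 9

9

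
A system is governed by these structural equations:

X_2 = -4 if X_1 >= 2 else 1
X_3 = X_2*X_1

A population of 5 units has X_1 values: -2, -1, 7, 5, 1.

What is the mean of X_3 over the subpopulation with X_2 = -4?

-24

Observing X_2=-4 restricts to units where X_2's equation naturally yields -4: X_1 ∈ {7, 5}. In that subpopulation X_3 = -28, -20, mean -24.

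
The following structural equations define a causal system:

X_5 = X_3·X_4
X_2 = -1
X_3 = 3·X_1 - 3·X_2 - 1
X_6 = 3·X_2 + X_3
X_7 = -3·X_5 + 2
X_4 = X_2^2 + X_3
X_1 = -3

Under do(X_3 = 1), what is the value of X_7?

-4

The intervention breaks the incoming arrows to X_3: X_3 = 3·X_1 - 3·X_2 - 1 no longer applies, and X_3 = 1.
X_4 = X_2^2 + X_3  [with X_2=-1, X_3=1]  = 2
X_5 = X_3·X_4  [with X_3=1, X_4=2]  = 2
X_7 = -3·X_5 + 2  [with X_5=2]  = -4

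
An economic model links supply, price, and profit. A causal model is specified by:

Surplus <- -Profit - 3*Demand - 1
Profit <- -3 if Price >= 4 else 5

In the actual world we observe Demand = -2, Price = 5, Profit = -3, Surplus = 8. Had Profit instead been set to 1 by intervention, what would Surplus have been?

4

The intervention breaks the incoming arrows to Profit: Profit <- -3 if Price >= 4 else 5 no longer applies, and Profit = 1.
Surplus = -Profit - 3*Demand - 1  [with Profit=1, Demand=-2]  = 4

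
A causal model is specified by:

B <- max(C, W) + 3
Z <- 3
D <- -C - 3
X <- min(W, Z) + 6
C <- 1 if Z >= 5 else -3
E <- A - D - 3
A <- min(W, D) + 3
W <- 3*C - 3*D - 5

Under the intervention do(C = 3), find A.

Under do(C=3), the mechanism C <- 1 if Z >= 5 else -3 is discarded; C is fixed at 3.
D = -C - 3  [with C=3]  = -6
W = 3*C - 3*D - 5  [with C=3, D=-6]  = 22
A = min(W, D) + 3  [with W=22, D=-6]  = -3

-3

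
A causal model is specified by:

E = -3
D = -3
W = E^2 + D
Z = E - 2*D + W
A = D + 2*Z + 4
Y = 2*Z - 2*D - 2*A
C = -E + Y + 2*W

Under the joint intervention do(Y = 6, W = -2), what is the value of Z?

Under do(Y = 6, W = -2), each intervened variable's structural equation is replaced by its fixed value.
Z = E - 2*D + W  [with E=-3, D=-3, W=-2]  = 1

1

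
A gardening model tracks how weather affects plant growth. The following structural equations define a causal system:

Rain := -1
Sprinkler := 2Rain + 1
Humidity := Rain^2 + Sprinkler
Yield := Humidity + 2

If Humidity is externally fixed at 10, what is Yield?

The intervention breaks the incoming arrows to Humidity: Humidity := Rain^2 + Sprinkler no longer applies, and Humidity = 10.
Yield = Humidity + 2  [with Humidity=10]  = 12

12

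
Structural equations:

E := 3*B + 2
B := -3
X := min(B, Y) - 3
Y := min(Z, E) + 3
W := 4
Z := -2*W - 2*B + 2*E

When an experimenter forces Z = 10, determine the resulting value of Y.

Intervening sets Z = 10 and removes its equation (Z := -2*W - 2*B + 2*E).
E = 3*B + 2  [with B=-3]  = -7
Y = min(Z, E) + 3  [with Z=10, E=-7]  = -4

-4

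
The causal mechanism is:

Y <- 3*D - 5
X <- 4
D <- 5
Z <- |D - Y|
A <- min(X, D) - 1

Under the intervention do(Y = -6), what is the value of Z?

11

Intervening sets Y = -6 and removes its equation (Y <- 3*D - 5).
Z = |D - Y|  [with D=5, Y=-6]  = 11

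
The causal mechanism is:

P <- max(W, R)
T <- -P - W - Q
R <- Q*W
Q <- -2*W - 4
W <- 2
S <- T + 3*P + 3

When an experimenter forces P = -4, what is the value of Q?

-8

The intervention breaks the incoming arrows to P: P <- max(W, R) no longer applies, and P = -4.
Since Q is not a descendant of the intervened variable, it is unaffected.
Q = -2*W - 4  [with W=2]  = -8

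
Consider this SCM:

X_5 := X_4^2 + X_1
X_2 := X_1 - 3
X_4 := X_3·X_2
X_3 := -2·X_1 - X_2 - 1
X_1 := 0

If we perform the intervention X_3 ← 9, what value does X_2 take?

-3

Under do(X_3=9), the mechanism X_3 := -2·X_1 - X_2 - 1 is discarded; X_3 is fixed at 9.
Since X_2 is not a descendant of the intervened variable, it is unaffected.
X_2 = X_1 - 3  [with X_1=0]  = -3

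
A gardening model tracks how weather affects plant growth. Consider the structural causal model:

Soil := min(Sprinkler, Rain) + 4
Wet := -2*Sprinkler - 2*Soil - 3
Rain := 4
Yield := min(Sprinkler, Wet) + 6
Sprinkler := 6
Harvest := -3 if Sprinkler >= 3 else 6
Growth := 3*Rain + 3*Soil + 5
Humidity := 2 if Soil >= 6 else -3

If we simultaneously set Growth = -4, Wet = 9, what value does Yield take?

12

Setting Growth = -4, Wet = 9 by intervention discards those variables' equations.
Yield = min(Sprinkler, Wet) + 6  [with Sprinkler=6, Wet=9]  = 12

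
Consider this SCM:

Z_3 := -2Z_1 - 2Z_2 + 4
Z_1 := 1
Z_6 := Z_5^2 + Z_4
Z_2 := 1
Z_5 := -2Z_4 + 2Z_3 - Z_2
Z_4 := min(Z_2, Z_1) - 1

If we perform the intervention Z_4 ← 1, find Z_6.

10

Under do(Z_4=1), the mechanism Z_4 := min(Z_2, Z_1) - 1 is discarded; Z_4 is fixed at 1.
Z_3 = -2Z_1 - 2Z_2 + 4  [with Z_1=1, Z_2=1]  = 0
Z_5 = -2Z_4 + 2Z_3 - Z_2  [with Z_4=1, Z_3=0, Z_2=1]  = -3
Z_6 = Z_5^2 + Z_4  [with Z_5=-3, Z_4=1]  = 10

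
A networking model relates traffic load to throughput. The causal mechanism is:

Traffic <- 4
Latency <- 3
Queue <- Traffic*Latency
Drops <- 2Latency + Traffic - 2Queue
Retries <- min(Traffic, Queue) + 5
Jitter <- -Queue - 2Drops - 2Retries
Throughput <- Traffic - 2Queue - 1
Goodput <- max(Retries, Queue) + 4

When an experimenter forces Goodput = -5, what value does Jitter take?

The intervention breaks the incoming arrows to Goodput: Goodput <- max(Retries, Queue) + 4 no longer applies, and Goodput = -5.
Jitter is not downstream of the intervention, so its value is determined by the original equations.
Queue = Traffic*Latency  [with Traffic=4, Latency=3]  = 12
Drops = 2Latency + Traffic - 2Queue  [with Latency=3, Traffic=4, Queue=12]  = -14
Retries = min(Traffic, Queue) + 5  [with Traffic=4, Queue=12]  = 9
Jitter = -Queue - 2Drops - 2Retries  [with Queue=12, Drops=-14, Retries=9]  = -2

-2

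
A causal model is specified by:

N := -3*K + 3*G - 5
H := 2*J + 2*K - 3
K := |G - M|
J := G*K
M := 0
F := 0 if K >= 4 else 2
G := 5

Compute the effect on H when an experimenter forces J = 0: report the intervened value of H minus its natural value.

Under do(J=0), the mechanism J := G*K is discarded; J is fixed at 0.
K = |G - M|  [with G=5, M=0]  = 5
H = 2*J + 2*K - 3  [with J=0, K=5]  = 7
Without intervention: K = |G - M|  [with G=5, M=0]  = 5; J = G*K  [with G=5, K=5]  = 25; H = 2*J + 2*K - 3  [with J=25, K=5]  = 57.
Change = 7 − 57 = -50.

-50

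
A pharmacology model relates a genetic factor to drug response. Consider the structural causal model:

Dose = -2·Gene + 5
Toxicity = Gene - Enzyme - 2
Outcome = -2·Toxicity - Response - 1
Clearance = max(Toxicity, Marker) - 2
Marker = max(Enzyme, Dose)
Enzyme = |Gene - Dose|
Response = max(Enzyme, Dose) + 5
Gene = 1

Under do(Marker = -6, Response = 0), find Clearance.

-5

Under do(Marker = -6, Response = 0), each intervened variable's structural equation is replaced by its fixed value.
Dose = -2·Gene + 5  [with Gene=1]  = 3
Enzyme = |Gene - Dose|  [with Gene=1, Dose=3]  = 2
Toxicity = Gene - Enzyme - 2  [with Gene=1, Enzyme=2]  = -3
Clearance = max(Toxicity, Marker) - 2  [with Toxicity=-3, Marker=-6]  = -5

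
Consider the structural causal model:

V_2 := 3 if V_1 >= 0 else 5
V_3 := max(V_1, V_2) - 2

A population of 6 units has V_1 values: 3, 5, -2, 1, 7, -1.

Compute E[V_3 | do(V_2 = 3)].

2

The intervention sets V_2=3 in all 6 units regardless of V_1. Recomputing V_3 per unit gives 1, 3, 1, 1, 5, 1; average 2.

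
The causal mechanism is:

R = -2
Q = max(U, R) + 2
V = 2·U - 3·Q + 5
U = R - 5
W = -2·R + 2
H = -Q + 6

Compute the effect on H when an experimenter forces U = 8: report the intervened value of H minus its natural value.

Under do(U=8), the mechanism U = R - 5 is discarded; U is fixed at 8.
Q = max(U, R) + 2  [with U=8, R=-2]  = 10
H = -Q + 6  [with Q=10]  = -4
Without intervention: U = R - 5  [with R=-2]  = -7; Q = max(U, R) + 2  [with U=-7, R=-2]  = 0; H = -Q + 6  [with Q=0]  = 6.
Change = -4 − 6 = -10.

-10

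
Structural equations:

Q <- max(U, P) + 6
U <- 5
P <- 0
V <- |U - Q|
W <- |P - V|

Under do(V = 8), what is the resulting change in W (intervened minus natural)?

Intervening sets V = 8 and removes its equation (V <- |U - Q|).
W = |P - V|  [with P=0, V=8]  = 8
Without intervention: Q = max(U, P) + 6  [with U=5, P=0]  = 11; V = |U - Q|  [with U=5, Q=11]  = 6; W = |P - V|  [with P=0, V=6]  = 6.
Change = 8 − 6 = 2.

2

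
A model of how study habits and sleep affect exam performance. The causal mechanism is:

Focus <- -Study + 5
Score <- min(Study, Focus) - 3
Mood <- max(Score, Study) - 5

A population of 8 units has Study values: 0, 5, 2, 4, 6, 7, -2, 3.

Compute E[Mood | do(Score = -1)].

-1.75

Every unit gets Score=-1 under the intervention. Mood values become -5, 0, -3, -1, 1, 2, -6, -2; E[Mood|do(Score=-1)] = -1.75.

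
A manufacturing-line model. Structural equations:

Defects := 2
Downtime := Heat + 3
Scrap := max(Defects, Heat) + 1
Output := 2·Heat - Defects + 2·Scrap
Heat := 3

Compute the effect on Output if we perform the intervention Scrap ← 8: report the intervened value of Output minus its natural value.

The intervention breaks the incoming arrows to Scrap: Scrap := max(Defects, Heat) + 1 no longer applies, and Scrap = 8.
Output = 2·Heat - Defects + 2·Scrap  [with Heat=3, Defects=2, Scrap=8]  = 20
Without intervention: Scrap = max(Defects, Heat) + 1  [with Defects=2, Heat=3]  = 4; Output = 2·Heat - Defects + 2·Scrap  [with Heat=3, Defects=2, Scrap=4]  = 12.
Change = 20 − 12 = 8.

8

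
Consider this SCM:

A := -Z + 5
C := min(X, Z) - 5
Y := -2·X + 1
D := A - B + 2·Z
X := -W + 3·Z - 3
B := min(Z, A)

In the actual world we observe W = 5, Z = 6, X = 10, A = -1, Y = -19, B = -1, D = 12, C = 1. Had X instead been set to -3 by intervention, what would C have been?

The intervention breaks the incoming arrows to X: X := -W + 3·Z - 3 no longer applies, and X = -3.
C = min(X, Z) - 5  [with X=-3, Z=6]  = -8

-8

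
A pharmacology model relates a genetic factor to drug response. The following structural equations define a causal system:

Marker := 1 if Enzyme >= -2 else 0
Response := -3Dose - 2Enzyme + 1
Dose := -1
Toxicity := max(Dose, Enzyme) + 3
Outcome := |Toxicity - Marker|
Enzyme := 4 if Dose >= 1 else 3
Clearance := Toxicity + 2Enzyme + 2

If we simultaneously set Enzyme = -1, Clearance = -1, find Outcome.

Setting Enzyme = -1, Clearance = -1 by intervention discards those variables' equations.
Marker = 1 if Enzyme >= -2 else 0  [with Enzyme=-1]  = 1
Toxicity = max(Dose, Enzyme) + 3  [with Dose=-1, Enzyme=-1]  = 2
Outcome = |Toxicity - Marker|  [with Toxicity=2, Marker=1]  = 1

1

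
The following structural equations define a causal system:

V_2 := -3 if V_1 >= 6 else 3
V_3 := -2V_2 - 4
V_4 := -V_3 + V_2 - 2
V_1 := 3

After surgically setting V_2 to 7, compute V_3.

The intervention breaks the incoming arrows to V_2: V_2 := -3 if V_1 >= 6 else 3 no longer applies, and V_2 = 7.
V_3 = -2V_2 - 4  [with V_2=7]  = -18

-18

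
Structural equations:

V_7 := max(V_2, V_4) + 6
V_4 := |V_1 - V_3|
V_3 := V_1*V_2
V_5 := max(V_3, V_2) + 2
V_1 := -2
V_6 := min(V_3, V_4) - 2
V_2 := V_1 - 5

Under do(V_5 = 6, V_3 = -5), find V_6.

The joint intervention fixes V_5 = 6, V_3 = -5, removing each variable's own equation.
V_4 = |V_1 - V_3|  [with V_1=-2, V_3=-5]  = 3
V_6 = min(V_3, V_4) - 2  [with V_3=-5, V_4=3]  = -7

-7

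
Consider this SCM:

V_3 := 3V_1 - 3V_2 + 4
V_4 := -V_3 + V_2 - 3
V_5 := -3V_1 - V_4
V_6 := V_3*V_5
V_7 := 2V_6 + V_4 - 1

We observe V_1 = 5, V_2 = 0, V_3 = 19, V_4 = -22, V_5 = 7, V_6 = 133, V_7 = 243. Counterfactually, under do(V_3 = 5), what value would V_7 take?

The intervention breaks the incoming arrows to V_3: V_3 := 3V_1 - 3V_2 + 4 no longer applies, and V_3 = 5.
V_4 = -V_3 + V_2 - 3  [with V_3=5, V_2=0]  = -8
V_5 = -3V_1 - V_4  [with V_1=5, V_4=-8]  = -7
V_6 = V_3*V_5  [with V_3=5, V_5=-7]  = -35
V_7 = 2V_6 + V_4 - 1  [with V_6=-35, V_4=-8]  = -79

-79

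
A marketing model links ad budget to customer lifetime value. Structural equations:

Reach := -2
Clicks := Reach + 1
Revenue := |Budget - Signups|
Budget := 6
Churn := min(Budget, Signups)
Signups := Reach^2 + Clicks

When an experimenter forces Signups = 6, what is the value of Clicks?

-1

Under do(Signups=6), the mechanism Signups := Reach^2 + Clicks is discarded; Signups is fixed at 6.
Since Clicks is not a descendant of the intervened variable, it is unaffected.
Clicks = Reach + 1  [with Reach=-2]  = -1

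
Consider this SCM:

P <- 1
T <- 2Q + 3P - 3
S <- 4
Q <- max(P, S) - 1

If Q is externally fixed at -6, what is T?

-12

The intervention breaks the incoming arrows to Q: Q <- max(P, S) - 1 no longer applies, and Q = -6.
T = 2Q + 3P - 3  [with Q=-6, P=1]  = -12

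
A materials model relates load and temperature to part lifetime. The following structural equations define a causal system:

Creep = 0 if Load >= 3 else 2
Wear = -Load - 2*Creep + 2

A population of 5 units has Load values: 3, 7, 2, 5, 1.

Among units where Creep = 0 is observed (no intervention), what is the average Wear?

Conditioning on Creep=0 selects the 3 unit(s) with Load ∈ {3, 7, 5}. Their Wear values: -1, -5, -3. Mean = -3.

-3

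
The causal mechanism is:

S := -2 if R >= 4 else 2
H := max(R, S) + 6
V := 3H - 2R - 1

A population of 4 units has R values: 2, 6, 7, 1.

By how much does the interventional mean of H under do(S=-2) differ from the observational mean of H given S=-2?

-2.5

do(S=-2) breaks S's dependence on R. With S=-2 fixed, H across the units is 8, 12, 13, 7, mean 10.
Conditioning on S=-2 selects the 2 unit(s) with R ∈ {6, 7}. Their H values: 12, 13. Mean = 12.5.
Difference = 10 − 12.5 = -2.5.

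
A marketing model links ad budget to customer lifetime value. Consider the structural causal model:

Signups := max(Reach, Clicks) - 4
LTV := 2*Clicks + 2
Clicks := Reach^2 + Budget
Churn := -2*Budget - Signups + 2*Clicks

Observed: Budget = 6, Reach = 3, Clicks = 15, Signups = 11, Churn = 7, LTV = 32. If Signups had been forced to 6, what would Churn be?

12

Intervening sets Signups = 6 and removes its equation (Signups := max(Reach, Clicks) - 4).
Clicks = Reach^2 + Budget  [with Reach=3, Budget=6]  = 15
Churn = -2*Budget - Signups + 2*Clicks  [with Budget=6, Signups=6, Clicks=15]  = 12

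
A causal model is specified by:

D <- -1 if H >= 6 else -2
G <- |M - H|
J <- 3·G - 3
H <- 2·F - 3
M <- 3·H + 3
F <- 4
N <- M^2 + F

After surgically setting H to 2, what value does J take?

do(H=2) replaces the equation H <- 2·F - 3 with the constant H = 2.
M = 3·H + 3  [with H=2]  = 9
G = |M - H|  [with M=9, H=2]  = 7
J = 3·G - 3  [with G=7]  = 18

18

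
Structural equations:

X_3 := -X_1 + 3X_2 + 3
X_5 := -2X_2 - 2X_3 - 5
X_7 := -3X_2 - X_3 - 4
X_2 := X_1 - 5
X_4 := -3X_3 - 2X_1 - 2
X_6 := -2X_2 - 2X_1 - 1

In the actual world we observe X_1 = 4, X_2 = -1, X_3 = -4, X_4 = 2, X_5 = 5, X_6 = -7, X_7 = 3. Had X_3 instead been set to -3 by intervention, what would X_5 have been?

do(X_3=-3) replaces the equation X_3 := -X_1 + 3X_2 + 3 with the constant X_3 = -3.
X_2 = X_1 - 5  [with X_1=4]  = -1
X_5 = -2X_2 - 2X_3 - 5  [with X_2=-1, X_3=-3]  = 3

3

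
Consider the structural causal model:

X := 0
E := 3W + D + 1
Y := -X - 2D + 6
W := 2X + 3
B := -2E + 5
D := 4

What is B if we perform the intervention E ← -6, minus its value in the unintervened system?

Under do(E=-6), the mechanism E := 3W + D + 1 is discarded; E is fixed at -6.
B = -2E + 5  [with E=-6]  = 17
Without intervention: W = 2X + 3  [with X=0]  = 3; E = 3W + D + 1  [with W=3, D=4]  = 14; B = -2E + 5  [with E=14]  = -23.
Change = 17 − (-23) = 40.

40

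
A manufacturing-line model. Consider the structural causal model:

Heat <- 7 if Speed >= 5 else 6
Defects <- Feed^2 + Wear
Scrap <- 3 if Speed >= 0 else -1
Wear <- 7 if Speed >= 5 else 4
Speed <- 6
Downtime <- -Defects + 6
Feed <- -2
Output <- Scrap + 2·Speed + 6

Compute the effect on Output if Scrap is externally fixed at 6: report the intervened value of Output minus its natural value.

3

Intervening sets Scrap = 6 and removes its equation (Scrap <- 3 if Speed >= 0 else -1).
Output = Scrap + 2·Speed + 6  [with Scrap=6, Speed=6]  = 24
Without intervention: Scrap = 3 if Speed >= 0 else -1  [with Speed=6]  = 3; Output = Scrap + 2·Speed + 6  [with Scrap=3, Speed=6]  = 21.
Change = 24 − 21 = 3.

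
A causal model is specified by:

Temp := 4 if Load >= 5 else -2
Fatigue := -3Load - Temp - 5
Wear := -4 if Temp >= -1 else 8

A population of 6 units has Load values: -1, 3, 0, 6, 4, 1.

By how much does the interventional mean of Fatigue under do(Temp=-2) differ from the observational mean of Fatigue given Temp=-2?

do(Temp=-2) breaks Temp's dependence on Load. With Temp=-2 fixed, Fatigue across the units is 0, -12, -3, -21, -15, -6, mean -9.5.
E[Fatigue|Temp=-2] averages over only the 5 units with Temp=-2 (Load = -1, 3, 0, 4, 1): Fatigue = 0, -12, -3, -15, -6, mean -7.2.
Difference = -9.5 − (-7.2) = -2.3.

-2.3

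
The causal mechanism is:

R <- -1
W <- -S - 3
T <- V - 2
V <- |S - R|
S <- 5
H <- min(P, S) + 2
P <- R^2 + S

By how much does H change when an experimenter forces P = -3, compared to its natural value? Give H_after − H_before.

Under do(P=-3), the mechanism P <- R^2 + S is discarded; P is fixed at -3.
H = min(P, S) + 2  [with P=-3, S=5]  = -1
Without intervention: P = R^2 + S  [with R=-1, S=5]  = 6; H = min(P, S) + 2  [with P=6, S=5]  = 7.
Change = -1 − 7 = -8.

-8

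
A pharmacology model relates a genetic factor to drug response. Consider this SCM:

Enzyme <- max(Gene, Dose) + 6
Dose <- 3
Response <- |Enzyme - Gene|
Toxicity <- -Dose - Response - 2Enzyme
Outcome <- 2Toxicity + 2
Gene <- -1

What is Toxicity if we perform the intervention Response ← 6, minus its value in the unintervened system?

Intervening sets Response = 6 and removes its equation (Response <- |Enzyme - Gene|).
Enzyme = max(Gene, Dose) + 6  [with Gene=-1, Dose=3]  = 9
Toxicity = -Dose - Response - 2Enzyme  [with Dose=3, Response=6, Enzyme=9]  = -27
Without intervention: Enzyme = max(Gene, Dose) + 6  [with Gene=-1, Dose=3]  = 9; Response = |Enzyme - Gene|  [with Enzyme=9, Gene=-1]  = 10; Toxicity = -Dose - Response - 2Enzyme  [with Dose=3, Response=10, Enzyme=9]  = -31.
Change = -27 − (-31) = 4.

4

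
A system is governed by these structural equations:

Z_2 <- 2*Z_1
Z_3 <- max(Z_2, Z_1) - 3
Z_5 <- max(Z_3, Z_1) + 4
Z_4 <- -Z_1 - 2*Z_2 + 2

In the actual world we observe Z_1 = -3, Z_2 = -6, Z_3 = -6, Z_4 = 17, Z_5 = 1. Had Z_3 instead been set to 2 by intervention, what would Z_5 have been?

do(Z_3=2) replaces the equation Z_3 <- max(Z_2, Z_1) - 3 with the constant Z_3 = 2.
Z_5 = max(Z_3, Z_1) + 4  [with Z_3=2, Z_1=-3]  = 6

6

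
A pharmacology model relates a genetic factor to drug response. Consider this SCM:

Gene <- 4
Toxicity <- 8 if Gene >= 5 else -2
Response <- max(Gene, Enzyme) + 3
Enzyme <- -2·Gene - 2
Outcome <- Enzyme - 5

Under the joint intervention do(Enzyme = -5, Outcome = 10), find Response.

7

Under do(Enzyme = -5, Outcome = 10), each intervened variable's structural equation is replaced by its fixed value.
Response = max(Gene, Enzyme) + 3  [with Gene=4, Enzyme=-5]  = 7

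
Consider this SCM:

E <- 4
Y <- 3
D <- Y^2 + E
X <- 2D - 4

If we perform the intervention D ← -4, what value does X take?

The intervention breaks the incoming arrows to D: D <- Y^2 + E no longer applies, and D = -4.
X = 2D - 4  [with D=-4]  = -12

-12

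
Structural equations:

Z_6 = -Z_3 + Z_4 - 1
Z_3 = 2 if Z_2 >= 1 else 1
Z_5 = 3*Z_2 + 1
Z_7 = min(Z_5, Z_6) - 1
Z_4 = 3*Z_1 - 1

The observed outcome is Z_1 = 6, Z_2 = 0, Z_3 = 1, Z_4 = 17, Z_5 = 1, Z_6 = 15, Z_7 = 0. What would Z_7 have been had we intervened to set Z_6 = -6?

-7

Intervening sets Z_6 = -6 and removes its equation (Z_6 = -Z_3 + Z_4 - 1).
Z_5 = 3*Z_2 + 1  [with Z_2=0]  = 1
Z_7 = min(Z_5, Z_6) - 1  [with Z_5=1, Z_6=-6]  = -7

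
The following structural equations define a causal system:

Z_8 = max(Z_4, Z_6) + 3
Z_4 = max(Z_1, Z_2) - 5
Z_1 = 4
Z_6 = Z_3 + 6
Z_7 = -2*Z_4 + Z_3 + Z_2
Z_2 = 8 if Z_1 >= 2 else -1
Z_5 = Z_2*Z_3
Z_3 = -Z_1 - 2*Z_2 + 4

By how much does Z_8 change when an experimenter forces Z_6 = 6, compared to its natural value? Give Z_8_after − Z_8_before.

Intervening sets Z_6 = 6 and removes its equation (Z_6 = Z_3 + 6).
Z_2 = 8 if Z_1 >= 2 else -1  [with Z_1=4]  = 8
Z_4 = max(Z_1, Z_2) - 5  [with Z_1=4, Z_2=8]  = 3
Z_8 = max(Z_4, Z_6) + 3  [with Z_4=3, Z_6=6]  = 9
Without intervention: Z_2 = 8 if Z_1 >= 2 else -1  [with Z_1=4]  = 8; Z_3 = -Z_1 - 2*Z_2 + 4  [with Z_1=4, Z_2=8]  = -16; Z_4 = max(Z_1, Z_2) - 5  [with Z_1=4, Z_2=8]  = 3; Z_6 = Z_3 + 6  [with Z_3=-16]  = -10; Z_8 = max(Z_4, Z_6) + 3  [with Z_4=3, Z_6=-10]  = 6.
Change = 9 − 6 = 3.

3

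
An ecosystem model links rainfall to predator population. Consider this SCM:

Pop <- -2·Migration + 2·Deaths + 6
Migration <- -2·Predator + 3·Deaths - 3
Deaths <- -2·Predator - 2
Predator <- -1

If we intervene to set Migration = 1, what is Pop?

The intervention breaks the incoming arrows to Migration: Migration <- -2·Predator + 3·Deaths - 3 no longer applies, and Migration = 1.
Deaths = -2·Predator - 2  [with Predator=-1]  = 0
Pop = -2·Migration + 2·Deaths + 6  [with Migration=1, Deaths=0]  = 4

4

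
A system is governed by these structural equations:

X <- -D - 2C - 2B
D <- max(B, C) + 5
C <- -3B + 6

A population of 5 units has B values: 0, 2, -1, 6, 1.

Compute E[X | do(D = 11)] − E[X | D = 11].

do(D=11) breaks D's dependence on B. With D=11 fixed, X across the units is -23, -15, -27, 1, -19, mean -16.6.
E[X|D=11] averages over only the 2 units with D=11 (B = 0, 6): X = -23, 1, mean -11.
Difference = -16.6 − (-11) = -5.6.

-5.6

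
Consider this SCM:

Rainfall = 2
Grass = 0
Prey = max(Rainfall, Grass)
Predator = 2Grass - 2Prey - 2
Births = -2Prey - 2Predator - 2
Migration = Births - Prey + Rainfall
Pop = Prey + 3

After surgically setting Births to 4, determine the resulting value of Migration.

The intervention breaks the incoming arrows to Births: Births = -2Prey - 2Predator - 2 no longer applies, and Births = 4.
Prey = max(Rainfall, Grass)  [with Rainfall=2, Grass=0]  = 2
Migration = Births - Prey + Rainfall  [with Births=4, Prey=2, Rainfall=2]  = 4

4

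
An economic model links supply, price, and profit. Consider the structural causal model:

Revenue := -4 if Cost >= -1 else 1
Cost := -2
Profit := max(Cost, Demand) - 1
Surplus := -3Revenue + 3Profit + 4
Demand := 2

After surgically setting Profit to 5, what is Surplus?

16

Intervening sets Profit = 5 and removes its equation (Profit := max(Cost, Demand) - 1).
Revenue = -4 if Cost >= -1 else 1  [with Cost=-2]  = 1
Surplus = -3Revenue + 3Profit + 4  [with Revenue=1, Profit=5]  = 16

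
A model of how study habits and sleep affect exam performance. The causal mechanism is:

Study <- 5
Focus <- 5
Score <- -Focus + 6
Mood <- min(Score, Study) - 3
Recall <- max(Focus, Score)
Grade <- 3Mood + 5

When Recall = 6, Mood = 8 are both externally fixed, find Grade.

Setting Recall = 6, Mood = 8 by intervention discards those variables' equations.
Grade = 3Mood + 5  [with Mood=8]  = 29

29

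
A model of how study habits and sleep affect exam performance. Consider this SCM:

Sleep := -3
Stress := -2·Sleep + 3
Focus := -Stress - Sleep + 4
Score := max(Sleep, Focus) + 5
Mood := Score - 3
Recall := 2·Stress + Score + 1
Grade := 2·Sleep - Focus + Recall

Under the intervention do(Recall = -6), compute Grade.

Intervening sets Recall = -6 and removes its equation (Recall := 2·Stress + Score + 1).
Stress = -2·Sleep + 3  [with Sleep=-3]  = 9
Focus = -Stress - Sleep + 4  [with Stress=9, Sleep=-3]  = -2
Grade = 2·Sleep - Focus + Recall  [with Sleep=-3, Focus=-2, Recall=-6]  = -10

-10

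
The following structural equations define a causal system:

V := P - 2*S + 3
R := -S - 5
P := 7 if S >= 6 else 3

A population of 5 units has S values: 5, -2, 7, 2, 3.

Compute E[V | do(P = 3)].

0

Under do(P=3), P's equation is replaced by P=3 for every unit. Per-unit V: -4, 10, -8, 2, 0. Mean = 0.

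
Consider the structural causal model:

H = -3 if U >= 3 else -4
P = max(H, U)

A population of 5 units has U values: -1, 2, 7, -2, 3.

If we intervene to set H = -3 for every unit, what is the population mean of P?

1.8

The intervention sets H=-3 in all 5 units regardless of U. Recomputing P per unit gives -1, 2, 7, -2, 3; average 1.8.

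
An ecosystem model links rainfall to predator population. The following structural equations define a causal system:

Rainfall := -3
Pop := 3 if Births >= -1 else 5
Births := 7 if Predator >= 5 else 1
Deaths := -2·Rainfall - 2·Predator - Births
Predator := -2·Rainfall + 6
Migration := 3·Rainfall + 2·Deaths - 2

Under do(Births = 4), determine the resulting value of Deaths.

The intervention breaks the incoming arrows to Births: Births := 7 if Predator >= 5 else 1 no longer applies, and Births = 4.
Predator = -2·Rainfall + 6  [with Rainfall=-3]  = 12
Deaths = -2·Rainfall - 2·Predator - Births  [with Rainfall=-3, Predator=12, Births=4]  = -22

-22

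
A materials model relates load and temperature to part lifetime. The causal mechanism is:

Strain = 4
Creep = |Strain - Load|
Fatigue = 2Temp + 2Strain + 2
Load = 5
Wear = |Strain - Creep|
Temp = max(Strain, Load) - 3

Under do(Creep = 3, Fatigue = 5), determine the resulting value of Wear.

1

Setting Creep = 3, Fatigue = 5 by intervention discards those variables' equations.
Wear = |Strain - Creep|  [with Strain=4, Creep=3]  = 1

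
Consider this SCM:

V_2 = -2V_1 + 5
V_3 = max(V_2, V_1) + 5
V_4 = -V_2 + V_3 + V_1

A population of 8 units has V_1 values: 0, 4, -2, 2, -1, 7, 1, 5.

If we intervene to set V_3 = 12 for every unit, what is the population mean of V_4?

13

Under do(V_3=12), V_3's equation is replaced by V_3=12 for every unit. Per-unit V_4: 7, 19, 1, 13, 4, 28, 10, 22. Mean = 13.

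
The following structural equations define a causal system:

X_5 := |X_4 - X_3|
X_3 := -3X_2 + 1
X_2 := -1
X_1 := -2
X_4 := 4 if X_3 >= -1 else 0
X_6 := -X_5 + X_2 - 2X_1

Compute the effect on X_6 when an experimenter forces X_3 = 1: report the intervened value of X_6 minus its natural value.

-3

The intervention breaks the incoming arrows to X_3: X_3 := -3X_2 + 1 no longer applies, and X_3 = 1.
X_4 = 4 if X_3 >= -1 else 0  [with X_3=1]  = 4
X_5 = |X_4 - X_3|  [with X_4=4, X_3=1]  = 3
X_6 = -X_5 + X_2 - 2X_1  [with X_5=3, X_2=-1, X_1=-2]  = 0
Without intervention: X_3 = -3X_2 + 1  [with X_2=-1]  = 4; X_4 = 4 if X_3 >= -1 else 0  [with X_3=4]  = 4; X_5 = |X_4 - X_3|  [with X_4=4, X_3=4]  = 0; X_6 = -X_5 + X_2 - 2X_1  [with X_5=0, X_2=-1, X_1=-2]  = 3.
Change = 0 − 3 = -3.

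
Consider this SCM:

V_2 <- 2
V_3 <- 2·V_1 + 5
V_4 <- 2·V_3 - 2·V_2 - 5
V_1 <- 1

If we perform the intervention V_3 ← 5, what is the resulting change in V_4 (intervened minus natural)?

The intervention breaks the incoming arrows to V_3: V_3 <- 2·V_1 + 5 no longer applies, and V_3 = 5.
V_4 = 2·V_3 - 2·V_2 - 5  [with V_3=5, V_2=2]  = 1
Without intervention: V_3 = 2·V_1 + 5  [with V_1=1]  = 7; V_4 = 2·V_3 - 2·V_2 - 5  [with V_3=7, V_2=2]  = 5.
Change = 1 − 5 = -4.

-4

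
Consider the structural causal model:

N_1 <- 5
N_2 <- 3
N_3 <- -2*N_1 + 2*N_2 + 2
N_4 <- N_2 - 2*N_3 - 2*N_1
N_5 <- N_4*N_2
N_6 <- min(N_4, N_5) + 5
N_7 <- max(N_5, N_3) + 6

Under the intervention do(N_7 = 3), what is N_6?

-4

Intervening sets N_7 = 3 and removes its equation (N_7 <- max(N_5, N_3) + 6).
Since N_6 is not a descendant of the intervened variable, it is unaffected.
N_3 = -2*N_1 + 2*N_2 + 2  [with N_1=5, N_2=3]  = -2
N_4 = N_2 - 2*N_3 - 2*N_1  [with N_2=3, N_3=-2, N_1=5]  = -3
N_5 = N_4*N_2  [with N_4=-3, N_2=3]  = -9
N_6 = min(N_4, N_5) + 5  [with N_4=-3, N_5=-9]  = -4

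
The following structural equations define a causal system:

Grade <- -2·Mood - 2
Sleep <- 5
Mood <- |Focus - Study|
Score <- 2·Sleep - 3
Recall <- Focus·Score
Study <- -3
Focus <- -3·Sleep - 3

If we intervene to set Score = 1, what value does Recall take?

Under do(Score=1), the mechanism Score <- 2·Sleep - 3 is discarded; Score is fixed at 1.
Focus = -3·Sleep - 3  [with Sleep=5]  = -18
Recall = Focus·Score  [with Focus=-18, Score=1]  = -18

-18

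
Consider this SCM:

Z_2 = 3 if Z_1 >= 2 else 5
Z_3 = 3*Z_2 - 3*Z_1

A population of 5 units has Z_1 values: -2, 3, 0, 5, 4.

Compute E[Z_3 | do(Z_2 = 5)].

do(Z_2=5) breaks Z_2's dependence on Z_1. With Z_2=5 fixed, Z_3 across the units is 21, 6, 15, 0, 3, mean 9.

9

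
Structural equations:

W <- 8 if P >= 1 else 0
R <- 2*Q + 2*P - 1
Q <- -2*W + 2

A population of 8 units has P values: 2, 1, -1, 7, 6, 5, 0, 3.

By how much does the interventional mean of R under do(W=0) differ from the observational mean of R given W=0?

do(W=0) breaks W's dependence on P. With W=0 fixed, R across the units is 7, 5, 1, 17, 15, 13, 3, 9, mean 8.75.
Conditioning on W=0 selects the 2 unit(s) with P ∈ {-1, 0}. Their R values: 1, 3. Mean = 2.
Difference = 8.75 − 2 = 6.75.

6.75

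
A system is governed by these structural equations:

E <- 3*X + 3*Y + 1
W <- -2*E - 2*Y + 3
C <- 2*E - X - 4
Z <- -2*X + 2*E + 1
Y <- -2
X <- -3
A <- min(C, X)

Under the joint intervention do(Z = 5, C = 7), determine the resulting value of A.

Setting Z = 5, C = 7 by intervention discards those variables' equations.
A = min(C, X)  [with C=7, X=-3]  = -3

-3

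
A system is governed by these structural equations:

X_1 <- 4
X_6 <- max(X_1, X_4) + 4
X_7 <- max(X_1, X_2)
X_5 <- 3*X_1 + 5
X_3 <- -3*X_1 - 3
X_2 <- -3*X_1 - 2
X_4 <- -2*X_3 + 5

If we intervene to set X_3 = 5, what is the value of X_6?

The intervention breaks the incoming arrows to X_3: X_3 <- -3*X_1 - 3 no longer applies, and X_3 = 5.
X_4 = -2*X_3 + 5  [with X_3=5]  = -5
X_6 = max(X_1, X_4) + 4  [with X_1=4, X_4=-5]  = 8

8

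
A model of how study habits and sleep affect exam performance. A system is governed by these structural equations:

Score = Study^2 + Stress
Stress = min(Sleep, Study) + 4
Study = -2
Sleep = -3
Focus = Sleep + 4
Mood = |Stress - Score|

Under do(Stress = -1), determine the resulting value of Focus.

The intervention breaks the incoming arrows to Stress: Stress = min(Sleep, Study) + 4 no longer applies, and Stress = -1.
Focus is not downstream of the intervention, so its value is determined by the original equations.
Focus = Sleep + 4  [with Sleep=-3]  = 1

1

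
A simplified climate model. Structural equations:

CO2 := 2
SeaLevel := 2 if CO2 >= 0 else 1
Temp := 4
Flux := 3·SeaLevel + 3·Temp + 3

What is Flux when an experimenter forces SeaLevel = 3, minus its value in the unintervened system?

3

The intervention breaks the incoming arrows to SeaLevel: SeaLevel := 2 if CO2 >= 0 else 1 no longer applies, and SeaLevel = 3.
Flux = 3·SeaLevel + 3·Temp + 3  [with SeaLevel=3, Temp=4]  = 24
Without intervention: SeaLevel = 2 if CO2 >= 0 else 1  [with CO2=2]  = 2; Flux = 3·SeaLevel + 3·Temp + 3  [with SeaLevel=2, Temp=4]  = 21.
Change = 24 − 21 = 3.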